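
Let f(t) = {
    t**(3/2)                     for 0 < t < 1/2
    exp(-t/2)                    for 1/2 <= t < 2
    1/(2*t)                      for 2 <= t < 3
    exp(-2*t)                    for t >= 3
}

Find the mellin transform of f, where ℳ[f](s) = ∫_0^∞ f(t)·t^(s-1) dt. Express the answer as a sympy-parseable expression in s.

(12*24**s*(s - 1)*(2*s + 3)*uppergamma(s, 1/4) - 12*24**s*(s - 1)*(2*s + 3)*uppergamma(s, 1) - 3*24**s*(2*s + 3) + 2*36**s*(2*s + 3) + 12*6**s*(s - 1)*(2*s + 3)*uppergamma(s, 6) + 6*sqrt(2)*6**s*(s - 1))/(12*12**s*(s - 1)*(2*s + 3))
  Re(s) > -3/2

breakpoints 1/2, 2, 3: one integral from each of the 4 segments
segment 0 to 1/2 holds t**(3/2); add its integral
the [1/2, 2) slice contributes ∫ exp(-t/2)·t^(s-1) dt
between 2 and 3 the integrand is 1/(2*t)·t^(s-1)
[3, ∞) adds the kernel integral of exp(-2*t)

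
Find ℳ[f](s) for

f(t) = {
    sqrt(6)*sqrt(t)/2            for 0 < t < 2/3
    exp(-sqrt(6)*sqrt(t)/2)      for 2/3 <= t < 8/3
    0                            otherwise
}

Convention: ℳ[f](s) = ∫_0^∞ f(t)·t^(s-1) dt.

back out the common scale on t: sqrt(t) on [0, 1); exp(-sqrt(t)) on [1, 4)
reversing the power substitution: t on [0, 1); exp(-t) on [1, 2)
decompose at 2/3; ℳ[f](s) sums the 2 pieces' integrals
on [0, 2/3): add ∫ sqrt(6)*sqrt(t)/2·t^(s-1) dt
over [2/3, 8/3), the kernel integral of exp(-sqrt(6)*sqrt(t)/2) enters the sum

2*((2*s + 1)*uppergamma(2*s, 1) - (2*s + 1)*uppergamma(2*s, 2) + 1)/((3/2)**s*(2*s + 1))
  Re(s) > -1/2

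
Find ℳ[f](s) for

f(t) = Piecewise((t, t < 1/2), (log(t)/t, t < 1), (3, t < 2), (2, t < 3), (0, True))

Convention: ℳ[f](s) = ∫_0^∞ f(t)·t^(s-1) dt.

(2*2**(2*s)*(s + 1)*(s**2 - 2*s + 1) - 2*2**s*s*(s + 1) - 6*2**s*(s + 1)*(s**2 - 2*s + 1) + 4*6**s*(s + 1)*(s**2 - 2*s + 1) + 4*s**2*(s + 1)*log(2) - 4*s*(s + 1)*log(2) + 4*s*(s + 1) + s*(s**2 - 2*s + 1))/(2*2**s*s*(s + 1)*(s**2 - 2*s + 1))
  Re(s) > -1

f breaks at 1/2, 1, 2 into 4 integrals to sum
∫ t·t^(s-1) over [0, 1/2)
on [1/2, 1) integrate f = log(t)/t against the kernel
∫ 3·t^(s-1) over [1, 2)
on [2, 3) integrate f = 2 against the kernel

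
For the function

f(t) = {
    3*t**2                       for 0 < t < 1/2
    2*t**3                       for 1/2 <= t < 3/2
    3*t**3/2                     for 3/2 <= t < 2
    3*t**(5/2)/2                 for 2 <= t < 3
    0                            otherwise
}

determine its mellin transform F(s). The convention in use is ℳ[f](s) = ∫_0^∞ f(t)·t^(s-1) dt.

(192*2**s*(s + 2)*(2*s + 5) - 192*2**(s + 1/2)*(s + 2)*(s + 3) + 432*3**(s + 1/2)*(s + 2)*(s + 3) + 27*(3/2)**s*(s + 2)*(2*s + 5) - 4*(s + 2)*(2*s + 5)/2**s + 12*(s + 3)*(2*s + 5)/2**s)/(16*(s + 2)*(s + 3)*(2*s + 5))
  Re(s) > -2

split f at 1/2, 3/2, 2: ℳ[f](s) collects 4 kernel integrals
[0, 1/2) adds the kernel integral of 3*t**2
over [1/2, 3/2), the kernel integral of 2*t**3 enters the sum
[3/2, 2) adds the kernel integral of 3*t**3/2
the [2, 3) slice contributes ∫ 3*t**(5/2)/2·t^(s-1) dt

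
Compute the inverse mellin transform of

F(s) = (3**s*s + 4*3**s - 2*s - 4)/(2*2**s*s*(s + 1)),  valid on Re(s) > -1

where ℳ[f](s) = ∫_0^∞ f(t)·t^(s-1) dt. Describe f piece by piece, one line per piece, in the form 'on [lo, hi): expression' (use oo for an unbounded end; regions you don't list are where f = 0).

on [0, 1/2): t
on [1/2, 3/2): 2 - t

decompose at 1/2; ℳ[f](s) sums the 2 pieces' integrals
[0, 1/2) adds the kernel integral of t
segment [1/2, 3/2) carries (2 - t); integrate it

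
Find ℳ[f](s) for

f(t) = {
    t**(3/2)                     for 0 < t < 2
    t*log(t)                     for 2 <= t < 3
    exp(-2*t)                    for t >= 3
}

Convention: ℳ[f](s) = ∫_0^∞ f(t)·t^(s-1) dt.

summing 3 kernel integrals split by 2, 3 yields ℳ[f](s)
over [0, 2), the kernel integral of t**(3/2) enters the sum
[2, 3) adds the kernel integral of t*log(t)
over [3, ∞), the kernel integral of exp(-2*t) enters the sum

(-12**s*s*(2*s + 3)*log(4) - 12**s*(2*s + 3)*log(4) + 12**s*(4*s + 6) + 12**s*sqrt(2)*(4*s**2 + 8*s + 4) + 3*18**s*s*(2*s + 3)*log(3) + 18**s*(-6*s - 9) + 3*18**s*(2*s + 3)*log(3) + 3**s*(2*s + 3)*(s**2 + 2*s + 1)*uppergamma(s, 6))/(6**s*(2*s + 3)*(s**2 + 2*s + 1))
  Re(s) > -3/2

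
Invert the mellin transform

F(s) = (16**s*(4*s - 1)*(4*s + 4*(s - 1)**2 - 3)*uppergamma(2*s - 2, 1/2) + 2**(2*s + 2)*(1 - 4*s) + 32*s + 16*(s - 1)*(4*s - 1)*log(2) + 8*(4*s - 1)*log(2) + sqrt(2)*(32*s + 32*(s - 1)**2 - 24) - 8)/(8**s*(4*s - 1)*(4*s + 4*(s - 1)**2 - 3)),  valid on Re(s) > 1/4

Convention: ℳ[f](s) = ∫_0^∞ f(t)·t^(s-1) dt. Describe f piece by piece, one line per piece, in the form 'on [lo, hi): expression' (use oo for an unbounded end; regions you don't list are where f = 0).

on [0, 1/8): 2**(3/4)/t**(1/4)
on [1/8, 1/2): sqrt(2)*log(sqrt(2)*sqrt(t))/sqrt(t)
on [1/2, oo): exp(-sqrt(2)*sqrt(t)/2)/t

remove the shared t-power first: 2**(3/4)*t**(3/4) on [0, 1/8); sqrt(2)*sqrt(t)*log(sqrt(2)*sqrt(t)) on [1/8, 1/2); exp(-sqrt(2)*sqrt(t)/2) on [1/2, ∞)
back out the common scale on t: t**(3/4) on [0, 1/4); sqrt(t)*log(sqrt(t)) on [1/4, 1); exp(-sqrt(t)/2) on [1, ∞)
undo the power substitution: t**(3/2) on [0, 1/2); t*log(t) on [1/2, 1); exp(-t/2) on [1, ∞)
decompose at 1/8, 1/2; ℳ[f](s) sums the 3 pieces' integrals
between 0 and 1/8 the integrand is 2**(3/4)/t**(1/4)·t^(s-1)
between 1/8 and 1/2 the integrand is sqrt(2)*log(sqrt(2)*sqrt(t))/sqrt(t)·t^(s-1)
on [1/2, ∞): add ∫ exp(-sqrt(2)*sqrt(t)/2)/t·t^(s-1) dt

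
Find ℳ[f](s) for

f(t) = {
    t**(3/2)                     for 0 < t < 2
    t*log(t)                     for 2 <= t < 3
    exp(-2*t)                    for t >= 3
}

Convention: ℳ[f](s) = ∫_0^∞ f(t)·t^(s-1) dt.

(-12**s*s*(2*s + 3)*log(4) - 12**s*(2*s + 3)*log(4) + 12**s*(4*s + 6) + 12**s*sqrt(2)*(4*s**2 + 8*s + 4) + 3*18**s*s*(2*s + 3)*log(3) + 18**s*(-6*s - 9) + 3*18**s*(2*s + 3)*log(3) + 3**s*(2*s + 3)*(s**2 + 2*s + 1)*uppergamma(s, 6))/(6**s*(2*s + 3)*(s**2 + 2*s + 1))
  Re(s) > -3/2

treat the 3 regions marked off by 2, 3 separately and sum
between 0 and 2 the integrand is t**(3/2)·t^(s-1)
over [2, 3), the kernel integral of t*log(t) enters the sum
for t in [3, ∞): the term is ∫ exp(-2*t)·t^(s-1)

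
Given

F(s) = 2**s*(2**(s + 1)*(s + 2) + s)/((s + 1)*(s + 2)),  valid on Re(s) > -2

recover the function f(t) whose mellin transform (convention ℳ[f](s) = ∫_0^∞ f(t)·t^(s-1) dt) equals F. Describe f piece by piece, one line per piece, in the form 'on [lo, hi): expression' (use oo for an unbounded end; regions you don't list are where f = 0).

the shared t-power comes off first: t/2 on [0, 2); 1/2 on [2, 4)
peel off the common scale on t: t on [0, 1); 1/2 on [1, 2)
linearity at 2 turns ℳ[f](s) into 2 summed integrals
on [0, 2): add ∫ t**2/2·t^(s-1) dt
on [2, 4): add ∫ t/2·t^(s-1) dt

on [0, 2): t**2/2
on [2, 4): t/2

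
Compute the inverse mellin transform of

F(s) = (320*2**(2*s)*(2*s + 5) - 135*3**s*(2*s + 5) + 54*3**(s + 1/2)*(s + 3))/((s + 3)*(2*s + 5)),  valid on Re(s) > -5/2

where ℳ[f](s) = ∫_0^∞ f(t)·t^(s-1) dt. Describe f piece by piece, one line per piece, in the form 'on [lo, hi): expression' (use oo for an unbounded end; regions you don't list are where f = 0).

on [0, 3): 3*t**(5/2)
on [3, 4): 5*t**3

treat the 2 regions marked off by 3 separately and sum
∫ over [0, 3) of 3*t**(5/2)·t^(s-1) joins the sum
for t in [3, 4): the term is ∫ 5*t**3·t^(s-1)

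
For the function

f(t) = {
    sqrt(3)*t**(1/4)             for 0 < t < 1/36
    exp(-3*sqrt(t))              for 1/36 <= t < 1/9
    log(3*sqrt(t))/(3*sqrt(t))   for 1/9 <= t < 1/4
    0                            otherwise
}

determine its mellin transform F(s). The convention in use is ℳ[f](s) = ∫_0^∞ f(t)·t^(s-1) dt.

reversing the power substitution: sqrt(3)*sqrt(t) on [0, 1/6); exp(-3*t) on [1/6, 1/3); log(3*t)/(3*t) on [1/3, 1/2)
invert the common scale on t to get sqrt(t) on [0, 1/2); exp(-t) on [1/2, 1); log(t)/t on [1, 3/2)
f breaks at 1/36, 1/9 into 3 integrals to sum
between 0 and 1/36 the integrand is sqrt(3)*t**(1/4)·t^(s-1)
over [1/36, 1/9), the kernel integral of exp(-3*sqrt(t)) enters the sum
segment [1/9, 1/4) carries log(3*sqrt(t))/(3*sqrt(t)); integrate it

2*(3*2**(2*s)*(4*s + 1)*(4*s**2 - 4*s + 1)*uppergamma(2*s, 1/2) - 3*2**(2*s)*(4*s + 1)*(4*s**2 - 4*s + 1)*uppergamma(2*s, 1) + 3*2**(2*s)*(4*s + 1) + 9**s*s*(4*s + 1)*(-4*log(2) + 4*log(3)) - 2*9**s*(4*s + 1) + 9**s*(4*s + 1)*(-2*log(3) + 2*log(2)) + 3*sqrt(2)*(4*s**2 - 4*s + 1))/(3*36**s*(4*s + 1)*(4*s**2 - 4*s + 1))
  Re(s) > -1/4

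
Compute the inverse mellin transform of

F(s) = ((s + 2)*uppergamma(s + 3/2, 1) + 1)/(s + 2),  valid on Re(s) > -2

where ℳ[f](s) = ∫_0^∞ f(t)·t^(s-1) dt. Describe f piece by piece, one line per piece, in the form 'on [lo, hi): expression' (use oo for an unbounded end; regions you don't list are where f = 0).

peel off the shared t-power: t on [0, 1); sqrt(t)*exp(-t) on [1, ∞)
invert the shared t-power to get sqrt(t) on [0, 1); exp(-t) on [1, ∞)
breakpoints 1: one integral from each of the 2 segments
for t in [0, 1): the term is ∫ t**2·t^(s-1)
between 1 and ∞ the integrand is t**(3/2)*exp(-t)·t^(s-1)

on [0, 1): t**2
on [1, oo): t**(3/2)*exp(-t)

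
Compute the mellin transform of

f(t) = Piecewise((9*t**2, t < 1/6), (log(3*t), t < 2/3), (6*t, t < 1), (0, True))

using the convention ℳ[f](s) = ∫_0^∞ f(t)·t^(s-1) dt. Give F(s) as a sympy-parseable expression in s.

(-16*2**(2*s)*s**2*(s + 2) + 4*2**(2*s)*s*(s + 1)*(s + 2)*log(2) - 4*2**(2*s)*(s + 1)*(s + 2) + 24*6**s*s**2*(s + 2) + s**2*(s + 1) + 4*s*(s + 1)*(s + 2)*log(2) + 4*(s + 1)*(s + 2))/(4*6**s*s**2*(s + 1)*(s + 2))
  Re(s) > -2

the common scale on t comes off first: t**2 on [0, 1/2); log(t) on [1/2, 2); 2*t on [2, 3)
along the cuts 1/6, 2/3, ℳ[f](s) splits into 3 integrals
for t in [0, 1/6): the term is ∫ 9*t**2·t^(s-1)
for t in [1/6, 2/3): the term is ∫ log(3*t)·t^(s-1)
segment [2/3, 1) carries 6*t; integrate it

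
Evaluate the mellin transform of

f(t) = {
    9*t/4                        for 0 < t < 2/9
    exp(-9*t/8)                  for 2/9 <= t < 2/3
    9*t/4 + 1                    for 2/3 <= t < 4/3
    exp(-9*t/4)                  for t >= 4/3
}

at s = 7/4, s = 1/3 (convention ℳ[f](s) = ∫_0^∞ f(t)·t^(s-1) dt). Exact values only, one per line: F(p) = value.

F(7/4) = 4*2**(3/4)*sqrt(3)*(-308*sqrt(2)*uppergamma(7/4, 3/4) - 129*3**(3/4) + 7 + 77*2**(3/4)*uppergamma(7/4, 3) + 308*sqrt(2)*uppergamma(7/4, 1/4) + 384*6**(3/4))/6237
F(1/3) = 6**(1/3)*(-33*3**(1/3) - 8*2**(2/3)*uppergamma(1/3, 3/4) + 8*2**(1/3)*uppergamma(1/3, 3) + 3 + 8*2**(2/3)*uppergamma(1/3, 1/4) + 42*6**(1/3))/24

remove the power substitution first: 9*t**2/4 on [0, sqrt(2)/3); exp(-9*t**2/8) on [sqrt(2)/3, sqrt(6)/3); 9*t**2/4 + 1 on [sqrt(6)/3, 2*sqrt(3)/3); …
strip the common scale on t: t**2 on [0, sqrt(2)/2); exp(-t**2/2) on [sqrt(2)/2, sqrt(6)/2); t**2 + 1 on [sqrt(6)/2, sqrt(3)); …
reversing the power substitution: t on [0, 1/2); exp(-t/2) on [1/2, 3/2); t + 1 on [3/2, 3); …
integrate the 4 segments split at 2/9, 2/3, 4/3, then add the results
piece [0, 2/9): integrate 9*t/4 against the kernel
between 2/9 and 2/3 the integrand is exp(-9*t/8)·t^(s-1)
∫ (9*t/4 + 1)·t^(s-1) over [2/3, 4/3)
on [4/3, ∞): add ∫ exp(-9*t/4)·t^(s-1) dt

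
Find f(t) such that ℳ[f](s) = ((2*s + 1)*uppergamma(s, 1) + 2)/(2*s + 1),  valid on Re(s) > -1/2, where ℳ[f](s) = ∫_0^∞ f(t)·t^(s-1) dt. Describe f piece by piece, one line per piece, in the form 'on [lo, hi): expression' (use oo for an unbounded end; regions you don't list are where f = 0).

the 2 pieces separated at 1 each add one integral
segment [0, 1) carries sqrt(t); integrate it
segment [1, ∞) carries exp(-t); integrate it

on [0, 1): sqrt(t)
on [1, oo): exp(-t)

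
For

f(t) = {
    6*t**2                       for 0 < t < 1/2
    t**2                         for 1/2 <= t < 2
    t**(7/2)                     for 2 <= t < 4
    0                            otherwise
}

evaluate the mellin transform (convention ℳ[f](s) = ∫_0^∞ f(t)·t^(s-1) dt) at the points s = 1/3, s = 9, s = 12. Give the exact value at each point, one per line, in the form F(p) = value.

F(1/3) = -48*2**(5/6)/23 + 12*2**(1/3)/7 + 43353*2**(2/3)/1288
F(9) = 1511933345917/563200 - 8192*sqrt(2)/25
F(12) = 140738677140941/1015808 - 65536*sqrt(2)/31

split f at 1/2, 2: ℳ[f](s) collects 3 kernel integrals
on [0, 1/2) integrate f = 6*t**2 against the kernel
the [1/2, 2) slice contributes ∫ t**2·t^(s-1) dt
over [2, 4), the kernel integral of t**(7/2) enters the sum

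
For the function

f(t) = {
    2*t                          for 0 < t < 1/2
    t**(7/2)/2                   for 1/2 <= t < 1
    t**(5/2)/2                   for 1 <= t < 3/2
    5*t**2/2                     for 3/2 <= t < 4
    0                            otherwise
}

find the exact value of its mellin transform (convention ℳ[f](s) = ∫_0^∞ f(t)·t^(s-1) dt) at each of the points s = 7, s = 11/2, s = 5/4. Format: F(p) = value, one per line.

F(7) = -sqrt(2)/43008 + 19683*sqrt(6)/19456 + 44620847489/612864
F(11/2) = -729*sqrt(6)/256 + sqrt(2)/416 + 402711973/36864
F(5/4) = -135*2**(3/4)*3**(1/4)/104 - 8/285 - 2**(1/4)/304 + 2**(3/4)/9 + 9*2**(1/4)*3**(3/4)/40 + 640*sqrt(2)/13

summing 4 kernel integrals split by 1/2, 1, 3/2 yields ℳ[f](s)
for t in [0, 1/2): the term is ∫ 2*t·t^(s-1)
over [1/2, 1), the kernel integral of t**(7/2)/2 enters the sum
∫ t**(5/2)/2·t^(s-1) over [1, 3/2)
segment 3/2 to 4 holds 5*t**2/2; add its integral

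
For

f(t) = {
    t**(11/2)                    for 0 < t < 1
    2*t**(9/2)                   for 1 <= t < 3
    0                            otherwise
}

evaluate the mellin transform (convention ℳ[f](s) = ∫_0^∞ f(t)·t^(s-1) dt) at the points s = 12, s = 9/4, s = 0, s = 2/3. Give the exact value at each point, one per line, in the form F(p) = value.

invert the shared t-power to get t**(7/2) on [0, 1); 2*t**(5/2) on [1, 3)
strip the shared t-power: t**(3/2) on [0, 1); 2*sqrt(t) on [1, 3)
f breaks at 1 into 2 integrals to sum
on [0, 1): add ∫ t**(11/2)·t^(s-1) dt
∫ 2*t**(9/2)·t^(s-1) over [1, 3)

F(12) = -74/1155 + 57395628*sqrt(3)/11
F(9/4) = -140/837 + 216*3**(3/4)
F(0) = -26/99 + 36*sqrt(3)
F(2/3) = -258/1147 + 2916*3**(1/6)/31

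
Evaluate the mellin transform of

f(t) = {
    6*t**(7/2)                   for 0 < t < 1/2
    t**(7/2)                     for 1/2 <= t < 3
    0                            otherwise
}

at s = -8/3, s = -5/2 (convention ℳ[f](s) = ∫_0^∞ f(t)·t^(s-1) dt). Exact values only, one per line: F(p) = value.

F(-8/3) = 6*3**(5/6)/5 + 3*2**(1/6)
F(-5/2) = 11/2

the 2 pieces separated at 1/2 each add one integral
on [0, 1/2): add ∫ 6*t**(7/2)·t^(s-1) dt
∫ t**(7/2)·t^(s-1) over [1/2, 3)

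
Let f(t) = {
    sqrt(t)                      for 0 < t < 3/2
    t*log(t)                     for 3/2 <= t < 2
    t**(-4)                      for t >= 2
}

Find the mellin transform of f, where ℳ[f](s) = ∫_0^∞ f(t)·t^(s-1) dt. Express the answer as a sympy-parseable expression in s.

linearity at 3/2, 2 turns ℳ[f](s) into 3 summed integrals
for t in [0, 3/2): the term is ∫ sqrt(t)·t^(s-1)
the [3/2, 2) slice contributes ∫ t*log(t)·t^(s-1) dt
over [2, ∞), the kernel integral of t**(-4) enters the sum

(-32*2**(2*s)*(s - 4)*(2*s + 1) + 3**s*s*(s - 4)*(2*s + 1)*(-24*log(3) + 24*log(2)) + 3**s*(s - 4)*(2*s + 1)*(-24*log(3) + 24*log(2)) + 24*3**s*(s - 4)*(2*s + 1) + 16*3**s*sqrt(6)*(s - 4)*(s**2 + 2*s + 1) + 32*4**s*s*(s - 4)*(2*s + 1)*log(2) + 32*4**s*(s - 4)*(2*s + 1)*log(2) - 4**s*(2*s + 1)*(s**2 + 2*s + 1))/(16*2**s*(s - 4)*(2*s + 1)*(s**2 + 2*s + 1))
  -1/2 < Re(s) < 4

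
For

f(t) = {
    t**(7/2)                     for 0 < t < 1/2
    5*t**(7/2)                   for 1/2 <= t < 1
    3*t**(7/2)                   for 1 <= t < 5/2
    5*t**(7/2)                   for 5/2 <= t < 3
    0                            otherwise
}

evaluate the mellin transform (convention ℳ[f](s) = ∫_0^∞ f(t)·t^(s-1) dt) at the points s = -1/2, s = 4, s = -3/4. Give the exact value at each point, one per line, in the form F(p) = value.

breakpoints 1/2, 1, 5/2: one integral from each of the 4 segments
on [0, 1/2) integrate f = t**(7/2) against the kernel
∫ over [1/2, 1) of 5*t**(7/2)·t^(s-1) joins the sum
∫ 3*t**(7/2)·t^(s-1) over [1, 5/2)
for t in [5/2, 3): the term is ∫ 5*t**(7/2)·t^(s-1)

F(-1/2) = 421/12
F(4) = -15625*sqrt(10)/192 - sqrt(2)/480 + 4/15 + 1458*sqrt(3)
F(-3/4) = -25*2**(1/4)*5**(3/4)/11 - 2*2**(1/4)/11 + 8/11 + 180*3**(3/4)/11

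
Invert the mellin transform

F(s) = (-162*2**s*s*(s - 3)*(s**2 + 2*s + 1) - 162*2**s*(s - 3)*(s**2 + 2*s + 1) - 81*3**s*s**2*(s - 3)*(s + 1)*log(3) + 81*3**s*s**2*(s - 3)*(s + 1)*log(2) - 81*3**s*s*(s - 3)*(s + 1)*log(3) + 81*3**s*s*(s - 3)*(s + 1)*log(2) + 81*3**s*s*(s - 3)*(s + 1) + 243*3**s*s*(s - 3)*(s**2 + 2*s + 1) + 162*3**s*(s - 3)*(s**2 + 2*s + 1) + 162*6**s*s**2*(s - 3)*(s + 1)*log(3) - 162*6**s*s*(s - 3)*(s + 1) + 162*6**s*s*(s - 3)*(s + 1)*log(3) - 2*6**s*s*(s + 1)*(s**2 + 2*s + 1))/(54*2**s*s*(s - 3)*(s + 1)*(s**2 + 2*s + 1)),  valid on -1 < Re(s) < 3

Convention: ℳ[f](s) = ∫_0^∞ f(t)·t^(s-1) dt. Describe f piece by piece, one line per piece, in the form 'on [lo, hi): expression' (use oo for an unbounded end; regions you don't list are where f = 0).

on [0, 1): t
on [1, 3/2): t + 3
on [3/2, 3): t*log(t)
on [3, oo): t**(-3)

integrate the 4 segments split at 1, 3/2, 3, then add the results
∫ over [0, 1) of t·t^(s-1) joins the sum
over [1, 3/2), the kernel integral of (t + 3) enters the sum
the [3/2, 3) slice contributes ∫ t*log(t)·t^(s-1) dt
piece [3, ∞): integrate t**(-3) against the kernel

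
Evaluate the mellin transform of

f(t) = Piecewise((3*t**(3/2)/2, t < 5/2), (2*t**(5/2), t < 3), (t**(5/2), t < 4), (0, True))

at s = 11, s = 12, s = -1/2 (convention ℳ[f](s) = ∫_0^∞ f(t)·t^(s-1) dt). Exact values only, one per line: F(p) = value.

F(11) = -1650390625*sqrt(10)/221184 + 118098*sqrt(3) + 268435456/27
F(12) = -74462890625*sqrt(10)/4276224 + 9565938*sqrt(3)/29 + 1073741824/29
F(-1/2) = 10

split f at 5/2, 3: ℳ[f](s) collects 3 kernel integrals
the [0, 5/2) slice contributes ∫ 3*t**(3/2)/2·t^(s-1) dt
on [5/2, 3): add ∫ 2*t**(5/2)·t^(s-1) dt
on [3, 4): add ∫ t**(5/2)·t^(s-1) dt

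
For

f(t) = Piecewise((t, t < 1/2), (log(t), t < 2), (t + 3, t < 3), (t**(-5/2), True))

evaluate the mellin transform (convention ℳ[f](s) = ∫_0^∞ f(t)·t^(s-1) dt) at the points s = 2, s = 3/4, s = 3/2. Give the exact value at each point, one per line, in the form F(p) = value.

the 4 pieces separated at 1/2, 2, 3 each add one integral
∫ t·t^(s-1) over [0, 1/2)
piece [1/2, 2): integrate log(t) against the kernel
between 2 and 3 the integrand is (t + 3)·t^(s-1)
on [3, ∞): add ∫ t**(-5/2)·t^(s-1) dt

F(2) = 2*sqrt(3)/3 + 17*log(2)/8 + 207/16
F(3/4) = 2**(1/4)*(-436*sqrt(2) + 2*2**(3/4)*3**(1/4) + 65 + log(2**(42 + 84*sqrt(2))) + 180*6**(3/4))/63
F(3/2) = sqrt(2)*(-1139 + 30*sqrt(2) + 270*log(2) + 864*sqrt(6))/180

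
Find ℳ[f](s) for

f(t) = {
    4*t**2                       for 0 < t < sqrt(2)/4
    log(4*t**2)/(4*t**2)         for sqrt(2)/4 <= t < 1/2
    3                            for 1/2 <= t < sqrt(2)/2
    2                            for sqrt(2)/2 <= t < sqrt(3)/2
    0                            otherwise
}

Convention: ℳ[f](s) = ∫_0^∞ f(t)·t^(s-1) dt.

reversing the common scale on t: t**2 on [0, sqrt(2)/2); log(t**2)/t**2 on [sqrt(2)/2, 1); 3 on [1, sqrt(2)); …
reversing the power substitution: t on [0, 1/2); log(t)/t on [1/2, 1); 3 on [1, 2); …
breakpoints sqrt(2)/4, 1/2, sqrt(2)/2: one integral from each of the 4 segments
on [0, sqrt(2)/4): add ∫ 4*t**2·t^(s-1) dt
segment sqrt(2)/4 to 1/2 holds log(4*t**2)/(4*t**2); add its integral
∫ 3·t^(s-1) over [1/2, sqrt(2)/2)
segment [sqrt(2)/2, sqrt(3)/2) carries 2; integrate it

(sqrt(2)/4)**s*(-4*2**(s/2)*s*(s + 2) - 6*2**(s/2)*(s + 2)*(s**2 - 4*s + 4) + 2*2**s*(s + 2)*(s**2 - 4*s + 4) + 4*6**(s/2)*(s + 2)*(s**2 - 4*s + 4) + 4*s**2*(s + 2)*log(2) - 8*s*(s + 2)*log(2) + 8*s*(s + 2) + s*(s**2 - 4*s + 4))/(2*s*(s + 2)*(s**2 - 4*s + 4))
  Re(s) > -2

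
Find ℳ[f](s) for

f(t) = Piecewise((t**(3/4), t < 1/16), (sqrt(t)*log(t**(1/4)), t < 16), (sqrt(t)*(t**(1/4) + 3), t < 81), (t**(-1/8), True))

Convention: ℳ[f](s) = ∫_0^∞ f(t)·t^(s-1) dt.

(960*2**(8*s)*(1 - 8*s)*(2*s + 1)**2 + 96*2**(8*s)*(2*s + 1)*(4*s + 3)*(8*s - 1)*log(2) - 288*2**(8*s)*(2*s + 1)*(8*s - 1) - 48*2**(8*s)*(4*s + 3)*(8*s - 1) - 32*sqrt(3)*6**(4*s)*(2*s + 1)**2*(4*s + 3) + 2592*6**(4*s)*(2*s + 1)**2*(8*s - 1) + 648*6**(4*s)*(2*s + 1)*(8*s - 1) + 6*(2*s + 1)**2*(8*s - 1) + 6*(2*s + 1)*(4*s + 3)*(8*s - 1)*log(2) + 3*(4*s + 3)*(8*s - 1))/(12*2**(4*s)*(2*s + 1)**2*(4*s + 3)*(8*s - 1))
  -3/4 < Re(s) < 1/8

peel off the power substitution: t**(3/2) on [0, 1/4); t*log(sqrt(t)) on [1/4, 4); t*(sqrt(t) + 3) on [4, 9); …
peel off the power substitution: t**3 on [0, 1/2); t**2*log(t) on [1/2, 2); t**2*(t + 3) on [2, 3); …
strip the shared t-power: t on [0, 1/2); log(t) on [1/2, 2); t + 3 on [2, 3); …
the 4 pieces separated at 1/16, 16, 81 each add one integral
over [0, 1/16), the kernel integral of t**(3/4) enters the sum
for t in [1/16, 16): the term is ∫ sqrt(t)*log(t**(1/4))·t^(s-1)
segment 16 to 81 holds sqrt(t)*(t**(1/4) + 3); add its integral
[81, ∞) adds the kernel integral of t**(-1/8)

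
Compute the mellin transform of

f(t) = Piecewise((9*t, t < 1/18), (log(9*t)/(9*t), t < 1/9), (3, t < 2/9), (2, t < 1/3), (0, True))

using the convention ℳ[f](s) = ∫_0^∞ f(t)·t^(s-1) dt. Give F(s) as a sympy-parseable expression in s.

strip the common scale on t: 3*t on [0, 1/6); log(3*t)/(3*t) on [1/6, 1/3); 3 on [1/3, 2/3); …
remove the common scale on t first: t on [0, 1/2); log(t)/t on [1/2, 1); 3 on [1, 2); …
the 4 pieces separated at 1/18, 1/9, 2/9 each add one integral
over [0, 1/18), the kernel integral of 9*t enters the sum
on [1/18, 1/9) integrate f = log(9*t)/(9*t) against the kernel
∫ over [1/9, 2/9) of 3·t^(s-1) joins the sum
segment 2/9 to 1/3 holds 2; add its integral

(2*2**(2*s)*(s + 1)*(s**2 - 2*s + 1) - 2*2**s*s*(s + 1) - 6*2**s*(s + 1)*(s**2 - 2*s + 1) + 4*6**s*(s + 1)*(s**2 - 2*s + 1) + 4*s**2*(s + 1)*log(2) - 4*s*(s + 1)*log(2) + 4*s*(s + 1) + s*(s**2 - 2*s + 1))/(2*18**s*s*(s + 1)*(s**2 - 2*s + 1))
  Re(s) > -1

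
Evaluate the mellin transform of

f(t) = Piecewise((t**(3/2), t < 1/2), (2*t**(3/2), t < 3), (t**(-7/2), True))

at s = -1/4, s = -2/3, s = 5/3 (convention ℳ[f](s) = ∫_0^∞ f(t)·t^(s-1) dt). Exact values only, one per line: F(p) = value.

back out the shared t-power: t on [0, 1/2); 2*t on [1/2, 3); t**(-4) on [3, ∞)
decompose at 1/2, 3; ℳ[f](s) sums the 3 pieces' integrals
∫ over [0, 1/2) of t**(3/2)·t^(s-1) joins the sum
∫ 2*t**(3/2)·t^(s-1) over [1/2, 3)
∫ over [3, ∞) of t**(-7/2)·t^(s-1) joins the sum

F(-1/4) = 2**(3/4)*(-243 + 2918*6**(1/4))/1215
F(-2/3) = 2**(1/6)*(-1215 + 2431*6**(5/6))/2025
F(5/3) = 2**(5/6)*(-99 + 42920*6**(1/6))/5016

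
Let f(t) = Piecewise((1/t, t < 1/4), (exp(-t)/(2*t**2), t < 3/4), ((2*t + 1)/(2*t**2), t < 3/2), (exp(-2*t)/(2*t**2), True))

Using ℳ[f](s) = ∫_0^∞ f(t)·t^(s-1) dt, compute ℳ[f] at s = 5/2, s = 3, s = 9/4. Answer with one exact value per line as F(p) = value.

F(5/2) = -3*sqrt(3)/4 - sqrt(pi)*erfc(sqrt(3)/2)/2 + sqrt(2)*sqrt(pi)*erfc(sqrt(3))/4 + 1/12 + sqrt(pi)*erfc(1/2)/2 + sqrt(6)
F(3) = (-2*exp(13/4) + E + 2*exp(15/4) + 5*exp(4))*exp(-4)/4
F(9/4) = sqrt(2)*(-26*3**(1/4) - 5*sqrt(2)*uppergamma(1/4, 3/4) + 5*2**(1/4)*uppergamma(1/4, 3) + 2 + 5*sqrt(2)*uppergamma(1/4, 1/4) + 32*6**(1/4))/20

back out the shared t-power: 1 on [0, 1/4); exp(-t)/(2*t) on [1/4, 3/4); (2*t + 1)/(2*t) on [3/4, 3/2); …
undo the common scale on t: 1 on [0, 1/2); exp(-t/2)/t on [1/2, 3/2); (t + 1)/t on [3/2, 3); …
undo the shared t-power: t on [0, 1/2); exp(-t/2) on [1/2, 3/2); t + 1 on [3/2, 3); …
slice at 1/4, 3/4, 3/2, transform all 4 pieces, and sum them
segment 0 to 1/4 holds 1/t; add its integral
on [1/4, 3/4) integrate f = exp(-t)/(2*t**2) against the kernel
∫ over [3/4, 3/2) of (2*t + 1)/(2*t**2)·t^(s-1) joins the sum
between 3/2 and ∞ the integrand is exp(-2*t)/(2*t**2)·t^(s-1)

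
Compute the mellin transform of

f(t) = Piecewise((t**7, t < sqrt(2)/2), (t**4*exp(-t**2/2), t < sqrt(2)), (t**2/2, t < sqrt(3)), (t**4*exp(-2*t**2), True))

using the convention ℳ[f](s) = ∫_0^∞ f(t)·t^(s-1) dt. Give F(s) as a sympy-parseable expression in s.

peel off the power substitution: t**(7/2) on [0, 1/2); t**2*exp(-t/2) on [1/2, 2); t/2 on [2, 3); …
undo the shared t-power: t**(3/2) on [0, 1/2); exp(-t/2) on [1/2, 2); 1/(2*t) on [2, 3); …
split f at sqrt(2)/2, sqrt(2), sqrt(3): ℳ[f](s) collects 4 kernel integrals
on [0, sqrt(2)/2) integrate f = t**7 against the kernel
segment sqrt(2)/2 to sqrt(2) holds t**4*exp(-t**2/2); add its integral
[sqrt(2), sqrt(3)) adds the kernel integral of t**2/2
the [sqrt(3), ∞) slice contributes ∫ t**4*exp(-2*t**2)·t^(s-1) dt

(-32*2**s*6**(s/2)*(s + 2)*(s + 7)*uppergamma(s/2 + 2, 1) - 16*2**s*6**(s/2)*(s + 7) + 32*24**(s/2)*(s + 2)*(s + 7)*uppergamma(s/2 + 2, 1/4) + 2*6**(s/2)*(s + 2)*(s + 7)*uppergamma(s/2 + 2, 6) + sqrt(2)*6**(s/2)*(s + 2) + 24*6**s*(s + 7))/(16*12**(s/2)*(s + 2)*(s + 7))
  Re(s) > -7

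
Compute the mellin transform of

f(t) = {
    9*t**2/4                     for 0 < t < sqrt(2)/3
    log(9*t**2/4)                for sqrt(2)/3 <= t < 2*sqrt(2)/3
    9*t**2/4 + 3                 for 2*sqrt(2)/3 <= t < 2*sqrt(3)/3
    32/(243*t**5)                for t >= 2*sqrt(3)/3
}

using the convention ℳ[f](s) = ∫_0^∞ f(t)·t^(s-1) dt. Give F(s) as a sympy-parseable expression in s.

(-135*2**s*s**2*(s - 5)/2 + 27*2**s*s*(s/2 + 1)*(s - 5)*log(2) - 81*2**s*s*(s - 5) - 54*2**s*(s/2 + 1)*(s - 5) - sqrt(3)*6**(s/2)*s**2*(s/2 + 1) + 81*6**(s/2)*s**2*(s - 5) + 81*6**(s/2)*s*(s - 5) + 27*s**2*(s - 5)/4 + 27*s*(s/2 + 1)*(s - 5)*log(2) + (s - 5)*(27*s + 54))/(27*2**(s/2)*(3/2)**s*s**2*(s/2 + 1)*(s - 5))
  -2 < Re(s) < 5

invert the common scale on t to get t**2 on [0, sqrt(2)/2); log(t**2) on [sqrt(2)/2, sqrt(2)); t**2 + 3 on [sqrt(2), sqrt(3)); …
reversing the power substitution: t on [0, 1/2); log(t) on [1/2, 2); t + 3 on [2, 3); …
integrate the 4 segments split at sqrt(2)/3, 2*sqrt(2)/3, 2*sqrt(3)/3, then add the results
segment [0, sqrt(2)/3) carries 9*t**2/4; integrate it
on [sqrt(2)/3, 2*sqrt(2)/3): add ∫ log(9*t**2/4)·t^(s-1) dt
between 2*sqrt(2)/3 and 2*sqrt(3)/3 the integrand is (9*t**2/4 + 3)·t^(s-1)
[2*sqrt(3)/3, ∞) adds the kernel integral of 32/(243*t**5)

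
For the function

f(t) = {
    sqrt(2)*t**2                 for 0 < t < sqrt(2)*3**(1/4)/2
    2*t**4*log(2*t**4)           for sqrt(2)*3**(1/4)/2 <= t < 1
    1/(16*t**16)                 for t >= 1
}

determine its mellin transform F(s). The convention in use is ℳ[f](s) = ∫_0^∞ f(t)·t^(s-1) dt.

(8*2**(s/2)*s*(s/4 - 4)*(s/2 + 1)*log(2) - 32*2**(s/2)*(s/4 - 4)*(s/2 + 1) + 32*2**(s/2)*(s/4 - 4)*(s/2 + 1)*log(2) - 2**(s/2)*(s/2 + 1)*(s**2/16 + s/2 + 1) - 6*3**(s/4)*s*(s/4 - 4)*(s/2 + 1)*log(3) + 6*3**(s/4)*s*(s/4 - 4)*(s/2 + 1)*log(2) - 24*3**(s/4)*(s/4 - 4)*(s/2 + 1)*log(3) + 24*3**(s/4)*(s/4 - 4)*(s/2 + 1)*log(2) + 24*3**(s/4)*(s/4 - 4)*(s/2 + 1) + 16*3**(s/4)*sqrt(6)*(s/4 - 4)*(s**2/16 + s/2 + 1))/(64*2**(s/2)*(s/4 - 4)*(s/2 + 1)*(s**2/16 + s/2 + 1))
  -2 < Re(s) < 16

peel off the power substitution: sqrt(2)*t on [0, sqrt(3)/2); 2*t**2*log(2*t**2) on [sqrt(3)/2, 1); 1/(16*t**8) on [1, ∞)
invert the power substitution to get sqrt(2)*sqrt(t) on [0, 3/4); 2*t*log(2*t) on [3/4, 1); 1/(16*t**4) on [1, ∞)
undo the common scale on t: sqrt(t) on [0, 3/2); t*log(t) on [3/2, 2); t**(-4) on [2, ∞)
the 3 pieces separated at sqrt(2)*3**(1/4)/2, 1 each add one integral
for t in [0, sqrt(2)*3**(1/4)/2): the term is ∫ sqrt(2)*t**2·t^(s-1)
∫ over [sqrt(2)*3**(1/4)/2, 1) of 2*t**4*log(2*t**4)·t^(s-1) joins the sum
[1, ∞) adds the kernel integral of 1/(16*t**16)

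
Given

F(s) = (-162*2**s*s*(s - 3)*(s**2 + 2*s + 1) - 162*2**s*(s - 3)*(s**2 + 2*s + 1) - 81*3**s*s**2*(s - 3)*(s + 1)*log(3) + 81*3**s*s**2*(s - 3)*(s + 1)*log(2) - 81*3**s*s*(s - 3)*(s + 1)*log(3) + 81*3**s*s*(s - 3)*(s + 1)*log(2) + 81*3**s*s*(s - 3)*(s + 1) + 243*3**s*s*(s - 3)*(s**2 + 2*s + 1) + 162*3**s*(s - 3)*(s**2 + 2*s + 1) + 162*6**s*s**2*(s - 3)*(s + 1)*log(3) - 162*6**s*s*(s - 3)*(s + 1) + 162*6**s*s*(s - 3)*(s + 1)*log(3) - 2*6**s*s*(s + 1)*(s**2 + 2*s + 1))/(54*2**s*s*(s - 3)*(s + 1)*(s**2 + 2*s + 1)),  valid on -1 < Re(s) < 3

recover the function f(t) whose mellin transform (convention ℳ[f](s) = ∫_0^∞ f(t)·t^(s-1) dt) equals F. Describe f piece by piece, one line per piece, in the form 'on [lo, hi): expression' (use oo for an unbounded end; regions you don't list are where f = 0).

split f at 1, 3/2, 3: ℳ[f](s) collects 4 kernel integrals
segment 0 to 1 holds t; add its integral
the [1, 3/2) slice contributes ∫ (t + 3)·t^(s-1) dt
∫ t*log(t)·t^(s-1) over [3/2, 3)
segment 3 to ∞ holds t**(-3); add its integral

on [0, 1): t
on [1, 3/2): t + 3
on [3/2, 3): t*log(t)
on [3, oo): t**(-3)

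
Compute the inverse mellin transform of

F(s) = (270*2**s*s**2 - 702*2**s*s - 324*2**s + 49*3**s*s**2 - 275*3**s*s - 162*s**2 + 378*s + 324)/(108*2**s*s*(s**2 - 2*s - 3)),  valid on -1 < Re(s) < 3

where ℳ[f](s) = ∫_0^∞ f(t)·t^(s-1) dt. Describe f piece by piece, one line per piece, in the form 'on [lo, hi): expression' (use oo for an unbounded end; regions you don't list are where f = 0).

on [0, 1/2): t
on [1/2, 1): 2*t + 1
on [1, 3/2): t/2
on [3/2, oo): t**(-3)

f breaks at 1/2, 1, 3/2 into 4 integrals to sum
segment 0 to 1/2 holds t; add its integral
the [1/2, 1) slice contributes ∫ (2*t + 1)·t^(s-1) dt
segment 1 to 3/2 holds t/2; add its integral
[3/2, ∞) adds the kernel integral of t**(-3)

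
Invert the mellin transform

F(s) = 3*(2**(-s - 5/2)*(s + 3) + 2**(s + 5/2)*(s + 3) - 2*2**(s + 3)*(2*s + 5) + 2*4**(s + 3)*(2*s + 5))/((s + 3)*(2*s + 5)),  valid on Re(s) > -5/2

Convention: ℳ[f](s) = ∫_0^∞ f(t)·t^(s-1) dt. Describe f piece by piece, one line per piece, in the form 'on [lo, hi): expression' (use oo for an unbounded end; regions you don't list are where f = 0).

treat the 3 regions marked off by 1/2, 2 separately and sum
the [0, 1/2) slice contributes ∫ 3*t**(5/2)·t^(s-1) dt
segment 1/2 to 2 holds 3*t**(5/2)/2; add its integral
on [2, 4): add ∫ 6*t**3·t^(s-1) dt

on [0, 1/2): 3*t**(5/2)
on [1/2, 2): 3*t**(5/2)/2
on [2, 4): 6*t**3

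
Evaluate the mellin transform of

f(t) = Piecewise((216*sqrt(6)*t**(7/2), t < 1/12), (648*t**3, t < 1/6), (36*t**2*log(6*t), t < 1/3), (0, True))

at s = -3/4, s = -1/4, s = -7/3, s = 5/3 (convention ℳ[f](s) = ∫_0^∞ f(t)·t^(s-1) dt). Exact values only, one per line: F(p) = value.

strip the common scale on t: 8*sqrt(2)*t**(7/2) on [0, 1/4); 24*t**3 on [1/4, 1/2); 4*t**2*log(2*t) on [1/2, 1)
strip the common scale on t: t**(7/2) on [0, 1/2); 3*t**3 on [1/2, 1); t**2*log(t) on [1, 2)
back out the shared t-power: t**(3/2) on [0, 1/2); 3*t on [1/2, 1); log(t) on [1, 2)
cuts at 1/12, 1/6: linearity sums the 3 kernel integrals
∫ 216*sqrt(6)*t**(7/2)·t^(s-1) over [0, 1/12)
over [1/12, 1/6), the kernel integral of 648*t**3 enters the sum
the [1/6, 1/3) slice contributes ∫ 36*t**2*log(6*t)·t^(s-1) dt

F(-3/4) = sqrt(2)*3**(3/4)*(-2037*sqrt(2) - 550 + 2640*sqrt(2)*log(2) + 3256*2**(1/4))/1650
F(-1/4) = sqrt(2)*3**(1/4)*(-17765*sqrt(2) - 3822 + 32032*sqrt(2)*log(2) + 19864*2**(3/4))/28028
F(-7/3) = 12**(1/3)*(-162*2**(1/3) - 81 - 54*2**(1/3)*log(2) + 54*sqrt(2)/7 + 243*2**(2/3))
F(5/3) = 12**(1/3)*(-333312*2**(1/3) - 11253 + 1694*sqrt(2) + 200880*2**(2/3) + 1222144*2**(1/3)*log(2))/20165376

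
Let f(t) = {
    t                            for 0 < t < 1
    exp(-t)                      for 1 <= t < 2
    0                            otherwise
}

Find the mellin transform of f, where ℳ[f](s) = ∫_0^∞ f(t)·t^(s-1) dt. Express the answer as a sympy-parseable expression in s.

((s + 1)*uppergamma(s, 1) - (s + 1)*uppergamma(s, 2) + 1)/(s + 1)
  Re(s) > -1

slice at 1, transform all 2 pieces, and sum them
∫ t·t^(s-1) over [0, 1)
∫ exp(-t)·t^(s-1) over [1, 2)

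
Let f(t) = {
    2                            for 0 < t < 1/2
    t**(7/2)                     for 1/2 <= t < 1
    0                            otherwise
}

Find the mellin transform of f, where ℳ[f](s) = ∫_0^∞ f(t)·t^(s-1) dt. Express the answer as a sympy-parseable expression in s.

(16*2**s*s - sqrt(2)*s + 32*s + 112)/(8*2**s*s*(2*s + 7))
  Re(s) > 0

slice at 1/2, transform all 2 pieces, and sum them
[0, 1/2) adds the kernel integral of 2
piece [1/2, 1): integrate t**(7/2) against the kernel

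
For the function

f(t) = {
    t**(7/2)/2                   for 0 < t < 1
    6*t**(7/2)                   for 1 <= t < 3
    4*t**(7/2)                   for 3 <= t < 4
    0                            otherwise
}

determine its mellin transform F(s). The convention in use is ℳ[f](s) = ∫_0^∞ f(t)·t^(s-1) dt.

(2**(2*s + 10) + 4*3**(s + 7/2) - 11)/(2*s + 7)
  Re(s) > -7/2

integrate the 3 segments split at 1, 3, then add the results
∫ t**(7/2)/2·t^(s-1) over [0, 1)
∫ 6*t**(7/2)·t^(s-1) over [1, 3)
on [3, 4): add ∫ 4*t**(7/2)·t^(s-1) dt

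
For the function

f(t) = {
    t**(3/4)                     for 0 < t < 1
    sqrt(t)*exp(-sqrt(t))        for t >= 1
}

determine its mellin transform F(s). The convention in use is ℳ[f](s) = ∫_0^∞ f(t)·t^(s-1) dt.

2*((4*s + 3)*uppergamma(2*s + 1, 1) + 2)/(4*s + 3)
  Re(s) > -3/4

strip the shared t-power: t**(1/4) on [0, 1); exp(-sqrt(t)) on [1, ∞)
strip the power substitution: sqrt(t) on [0, 1); exp(-t) on [1, ∞)
cuts at 1: linearity sums the 2 kernel integrals
[0, 1) adds the kernel integral of t**(3/4)
∫ sqrt(t)*exp(-sqrt(t))·t^(s-1) over [1, ∞)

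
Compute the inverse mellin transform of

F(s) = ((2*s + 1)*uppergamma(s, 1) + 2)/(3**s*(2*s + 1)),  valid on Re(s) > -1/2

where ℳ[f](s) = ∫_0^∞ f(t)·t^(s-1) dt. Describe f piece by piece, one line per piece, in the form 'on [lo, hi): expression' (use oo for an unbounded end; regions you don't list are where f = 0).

on [0, 1/3): sqrt(3)*sqrt(t)
on [1/3, oo): exp(-3*t)

remove the common scale on t first: sqrt(t) on [0, 1); exp(-t) on [1, ∞)
f breaks at 1/3 into 2 integrals to sum
∫ over [0, 1/3) of sqrt(3)*sqrt(t)·t^(s-1) joins the sum
on [1/3, ∞) integrate f = exp(-3*t) against the kernel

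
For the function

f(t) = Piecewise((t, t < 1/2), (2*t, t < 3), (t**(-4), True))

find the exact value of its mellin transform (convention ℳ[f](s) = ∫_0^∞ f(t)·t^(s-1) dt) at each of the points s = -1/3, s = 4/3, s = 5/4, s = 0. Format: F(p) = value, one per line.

F(-1/3) = 2**(1/3)*(-3159 + 6320*6**(2/3))/4212
F(4/3) = 2**(2/3)*(-54 + 3895*6**(1/3))/1008
F(5/4) = 2**(3/4)*(-33 + 2380*6**(1/4))/594
F(0) = 1783/324

slice at 1/2, 3, transform all 3 pieces, and sum them
∫ over [0, 1/2) of t·t^(s-1) joins the sum
on [1/2, 3): add ∫ 2*t·t^(s-1) dt
over [3, ∞), the kernel integral of t**(-4) enters the sum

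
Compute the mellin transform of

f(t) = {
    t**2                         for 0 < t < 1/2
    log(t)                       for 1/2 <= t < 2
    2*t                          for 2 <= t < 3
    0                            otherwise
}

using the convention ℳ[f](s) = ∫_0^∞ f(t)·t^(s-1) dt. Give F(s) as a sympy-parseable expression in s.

(-16*2**(2*s)*s**2*(s + 2) + 4*2**(2*s)*s*(s + 1)*(s + 2)*log(2) - 4*2**(2*s)*(s + 1)*(s + 2) + 24*6**s*s**2*(s + 2) + s**2*(s + 1) + 4*s*(s + 1)*(s + 2)*log(2) + 4*(s + 1)*(s + 2))/(4*2**s*s**2*(s + 1)*(s + 2))
  Re(s) > -2

linearity at 1/2, 2 turns ℳ[f](s) into 3 summed integrals
∫ over [0, 1/2) of t**2·t^(s-1) joins the sum
between 1/2 and 2 the integrand is log(t)·t^(s-1)
piece [2, 3): integrate 2*t against the kernel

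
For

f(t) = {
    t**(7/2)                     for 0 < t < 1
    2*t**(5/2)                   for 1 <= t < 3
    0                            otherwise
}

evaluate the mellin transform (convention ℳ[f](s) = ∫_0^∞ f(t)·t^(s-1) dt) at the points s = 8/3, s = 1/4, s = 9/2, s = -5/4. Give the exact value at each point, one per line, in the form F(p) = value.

F(8/3) = -258/1147 + 2916*3**(1/6)/31
F(1/4) = -76/165 + 72*3**(3/4)/11
F(9/2) = 34983/56
F(-5/4) = -52/45 + 24*3**(1/4)/5

peel off the shared t-power: t**(5/2) on [0, 1); 2*t**(3/2) on [1, 3)
reversing the shared t-power: t**(3/2) on [0, 1); 2*sqrt(t) on [1, 3)
f breaks at 1 into 2 integrals to sum
[0, 1) adds the kernel integral of t**(7/2)
segment [1, 3) carries 2*t**(5/2); integrate it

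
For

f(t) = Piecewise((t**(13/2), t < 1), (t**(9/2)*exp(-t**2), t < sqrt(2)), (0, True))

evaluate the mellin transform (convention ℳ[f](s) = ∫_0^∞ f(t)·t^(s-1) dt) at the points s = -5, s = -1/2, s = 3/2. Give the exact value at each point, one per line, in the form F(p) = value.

F(-5) = -uppergamma(-1/4, 2)/2 + uppergamma(-1/4, 1)/2 + 2/3
F(-1/2) = (-9 + exp(2) + 6*E)*exp(-2)/6
F(3/2) = (-40 + exp(2) + 20*E)*exp(-2)/8

reversing the shared t-power: t**6 on [0, 1); t**4*exp(-t**2) on [1, sqrt(2))
peel off the power substitution: t**3 on [0, 1); t**2*exp(-t) on [1, 2)
peel off the shared t-power: t on [0, 1); exp(-t) on [1, 2)
along the cuts 1, ℳ[f](s) splits into 2 integrals
segment 0 to 1 holds t**(13/2); add its integral
for t in [1, sqrt(2)): the term is ∫ t**(9/2)*exp(-t**2)·t^(s-1)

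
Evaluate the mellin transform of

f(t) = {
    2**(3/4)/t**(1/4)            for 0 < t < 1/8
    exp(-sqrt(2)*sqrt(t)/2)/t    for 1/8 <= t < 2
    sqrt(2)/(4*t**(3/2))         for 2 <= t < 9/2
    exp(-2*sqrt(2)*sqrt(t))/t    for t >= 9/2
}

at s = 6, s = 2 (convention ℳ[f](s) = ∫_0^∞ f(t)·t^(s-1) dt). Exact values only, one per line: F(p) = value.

F(6) = -63130240*exp(-1) + sqrt(2)/753664 + 1047735*exp(-6)/128 + 19171/288 + 122145247909*exp(-1/4)/4096
F(2) = -8*exp(-1) + 7*exp(-6)/4 + sqrt(2)/56 + 1/2 + 5*exp(-1/4)

undo the shared t-power: 2**(3/4)*t**(3/4) on [0, 1/8); exp(-sqrt(2)*sqrt(t)/2) on [1/8, 2); sqrt(2)/(4*sqrt(t)) on [2, 9/2); …
strip the common scale on t: t**(3/4) on [0, 1/4); exp(-sqrt(t)/2) on [1/4, 4); 1/(2*sqrt(t)) on [4, 9); …
strip the power substitution: t**(3/2) on [0, 1/2); exp(-t/2) on [1/2, 2); 1/(2*t) on [2, 3); …
along the cuts 1/8, 2, 9/2, ℳ[f](s) splits into 4 integrals
∫ over [0, 1/8) of 2**(3/4)/t**(1/4)·t^(s-1) joins the sum
segment 1/8 to 2 holds exp(-sqrt(2)*sqrt(t)/2)/t; add its integral
segment [2, 9/2) carries sqrt(2)/(4*t**(3/2)); integrate it
over [9/2, ∞), the kernel integral of exp(-2*sqrt(2)*sqrt(t))/t enters the sum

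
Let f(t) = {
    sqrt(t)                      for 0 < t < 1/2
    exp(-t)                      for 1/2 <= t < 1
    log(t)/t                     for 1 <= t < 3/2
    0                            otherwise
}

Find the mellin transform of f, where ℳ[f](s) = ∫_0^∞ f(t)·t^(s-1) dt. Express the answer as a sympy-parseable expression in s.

f breaks at 1/2, 1 into 3 integrals to sum
segment [0, 1/2) carries sqrt(t); integrate it
segment [1/2, 1) carries exp(-t); integrate it
on [1, 3/2) integrate f = log(t)/t against the kernel

(3*2**s*(2*s + 1)*(s**2 - 2*s + 1)*uppergamma(s, 1/2) - 3*2**s*(2*s + 1)*(s**2 - 2*s + 1)*uppergamma(s, 1) + 3*2**s*(2*s + 1) + 3**s*s*(2*s + 1)*(-2*log(2) + 2*log(3)) - 2*3**s*(2*s + 1) + 3**s*(2*s + 1)*(-2*log(3) + 2*log(2)) + 3*sqrt(2)*(s**2 - 2*s + 1))/(3*2**s*(2*s + 1)*(s**2 - 2*s + 1))
  Re(s) > -1/2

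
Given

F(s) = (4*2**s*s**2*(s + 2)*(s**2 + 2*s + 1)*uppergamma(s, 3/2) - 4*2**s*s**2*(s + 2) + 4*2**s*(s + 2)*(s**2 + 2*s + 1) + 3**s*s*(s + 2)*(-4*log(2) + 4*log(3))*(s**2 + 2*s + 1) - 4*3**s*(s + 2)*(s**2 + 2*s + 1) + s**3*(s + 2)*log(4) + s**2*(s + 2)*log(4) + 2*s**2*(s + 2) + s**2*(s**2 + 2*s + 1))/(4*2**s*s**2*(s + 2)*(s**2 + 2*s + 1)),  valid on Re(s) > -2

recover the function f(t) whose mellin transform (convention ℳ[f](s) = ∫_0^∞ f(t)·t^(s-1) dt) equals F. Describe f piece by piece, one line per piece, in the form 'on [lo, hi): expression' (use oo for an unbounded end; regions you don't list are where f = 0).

integrate the 4 segments split at 1/2, 1, 3/2, then add the results
piece [0, 1/2): integrate t**2 against the kernel
on [1/2, 1): add ∫ t*log(t)·t^(s-1) dt
[1, 3/2) adds the kernel integral of log(t)
segment 3/2 to ∞ holds exp(-t); add its integral

on [0, 1/2): t**2
on [1/2, 1): t*log(t)
on [1, 3/2): log(t)
on [3/2, oo): exp(-t)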